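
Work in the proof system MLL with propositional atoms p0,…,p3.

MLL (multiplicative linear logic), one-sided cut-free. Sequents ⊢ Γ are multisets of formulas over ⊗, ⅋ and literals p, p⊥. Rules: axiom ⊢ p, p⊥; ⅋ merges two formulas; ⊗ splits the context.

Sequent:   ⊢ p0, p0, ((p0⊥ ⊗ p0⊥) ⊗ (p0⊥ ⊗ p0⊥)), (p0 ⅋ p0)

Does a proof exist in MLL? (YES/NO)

Proof tree:
[⅋]  ⊢ p0, p0, ((p0⊥ ⊗ p0⊥) ⊗ (p0⊥ ⊗ p0⊥)), (p0 ⅋ p0)
  [⊗]  ⊢ p0, p0, p0, p0, ((p0⊥ ⊗ p0⊥) ⊗ (p0⊥ ⊗ p0⊥))
    [⊗]  ⊢ p0, p0, (p0⊥ ⊗ p0⊥)
      [Ax]  ⊢ p0, p0⊥
      [Ax]  ⊢ p0, p0⊥
    [⊗]  ⊢ p0, p0, (p0⊥ ⊗ p0⊥)
      [Ax]  ⊢ p0, p0⊥
      [Ax]  ⊢ p0, p0⊥

Result: YES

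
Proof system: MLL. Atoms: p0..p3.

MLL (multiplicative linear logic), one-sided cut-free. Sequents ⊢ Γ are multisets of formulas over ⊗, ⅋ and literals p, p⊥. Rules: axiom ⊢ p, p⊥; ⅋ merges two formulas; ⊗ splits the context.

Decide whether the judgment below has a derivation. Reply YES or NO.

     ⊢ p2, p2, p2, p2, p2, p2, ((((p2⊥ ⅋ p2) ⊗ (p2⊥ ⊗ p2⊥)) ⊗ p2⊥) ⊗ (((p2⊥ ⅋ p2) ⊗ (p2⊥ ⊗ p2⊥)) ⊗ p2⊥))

Derivation (root first):
[⊗]  ⊢ p2, p2, p2, p2, p2, p2, ((((p2⊥ ⅋ p2) ⊗ (p2⊥ ⊗ p2⊥)) ⊗ p2⊥) ⊗ (((p2⊥ ⅋ p2) ⊗ (p2⊥ ⊗ p2⊥)) ⊗ p2⊥))
  [⊗]  ⊢ p2, p2, p2, (((p2⊥ ⅋ p2) ⊗ (p2⊥ ⊗ p2⊥)) ⊗ p2⊥)
    [⊗]  ⊢ p2, p2, ((p2⊥ ⅋ p2) ⊗ (p2⊥ ⊗ p2⊥))
      [⅋]  ⊢ (p2⊥ ⅋ p2)
        [Ax]  ⊢ p2, p2⊥
      [⊗]  ⊢ p2, p2, (p2⊥ ⊗ p2⊥)
        [Ax]  ⊢ p2, p2⊥
        [Ax]  ⊢ p2, p2⊥
    [Ax]  ⊢ p2, p2⊥
  [⊗]  ⊢ p2, p2, p2, (((p2⊥ ⅋ p2) ⊗ (p2⊥ ⊗ p2⊥)) ⊗ p2⊥)
    [⊗]  ⊢ p2, p2, ((p2⊥ ⅋ p2) ⊗ (p2⊥ ⊗ p2⊥))
      [⅋]  ⊢ (p2⊥ ⅋ p2)
        [Ax]  ⊢ p2, p2⊥
      [⊗]  ⊢ p2, p2, (p2⊥ ⊗ p2⊥)
        [Ax]  ⊢ p2, p2⊥
        [Ax]  ⊢ p2, p2⊥
    [Ax]  ⊢ p2, p2⊥

Result: YES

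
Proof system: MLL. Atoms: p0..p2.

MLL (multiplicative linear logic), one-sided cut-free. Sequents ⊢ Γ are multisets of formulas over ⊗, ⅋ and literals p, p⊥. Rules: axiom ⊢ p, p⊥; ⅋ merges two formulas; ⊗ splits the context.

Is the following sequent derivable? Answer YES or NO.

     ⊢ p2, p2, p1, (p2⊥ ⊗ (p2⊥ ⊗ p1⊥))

Proof tree:
[⊗]  ⊢ p2, p2, p1, (p2⊥ ⊗ (p2⊥ ⊗ p1⊥))
  [Ax]  ⊢ p2, p2⊥
  [⊗]  ⊢ p2, p1, (p2⊥ ⊗ p1⊥)
    [Ax]  ⊢ p2, p2⊥
    [Ax]  ⊢ p1, p1⊥

Result: YES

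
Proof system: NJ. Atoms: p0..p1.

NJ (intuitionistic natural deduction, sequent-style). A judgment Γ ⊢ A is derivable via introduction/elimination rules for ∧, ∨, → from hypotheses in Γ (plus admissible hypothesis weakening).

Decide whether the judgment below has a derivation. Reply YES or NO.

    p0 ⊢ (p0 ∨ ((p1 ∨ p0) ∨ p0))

Derivation trace:
[∨I₂] p0 ⊢ (p0 ∨ ((p1 ∨ p0) ∨ p0))
  [∨I₁] p0 ⊢ ((p1 ∨ p0) ∨ p0)
    [∨I₂] p0 ⊢ (p1 ∨ p0)
      [Ax] p0 ⊢ p0

Result: YES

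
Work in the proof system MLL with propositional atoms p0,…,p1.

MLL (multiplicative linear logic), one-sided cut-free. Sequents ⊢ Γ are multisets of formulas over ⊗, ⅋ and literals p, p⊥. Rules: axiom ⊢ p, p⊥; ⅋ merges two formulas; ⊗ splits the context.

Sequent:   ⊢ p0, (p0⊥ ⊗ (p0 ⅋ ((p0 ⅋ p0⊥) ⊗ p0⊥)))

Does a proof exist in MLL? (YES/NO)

Derivation trace:
[⊗]  ⊢ p0, (p0⊥ ⊗ (p0 ⅋ ((p0 ⅋ p0⊥) ⊗ p0⊥)))
  [Ax]  ⊢ p0, p0⊥
  [⅋]  ⊢ (p0 ⅋ ((p0 ⅋ p0⊥) ⊗ p0⊥))
    [⊗]  ⊢ p0, ((p0 ⅋ p0⊥) ⊗ p0⊥)
      [⅋]  ⊢ (p0 ⅋ p0⊥)
        [Ax]  ⊢ p0, p0⊥
      [Ax]  ⊢ p0, p0⊥

Result: YES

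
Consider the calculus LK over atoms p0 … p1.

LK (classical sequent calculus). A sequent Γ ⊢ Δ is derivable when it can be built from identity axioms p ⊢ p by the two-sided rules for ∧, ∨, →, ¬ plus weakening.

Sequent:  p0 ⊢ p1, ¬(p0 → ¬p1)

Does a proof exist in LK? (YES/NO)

Enumerate valuations to refute Γ ⊢ Δ:
  v=00: Γ:[p0=F] Δ:[p1=F, ¬(p0 → ¬p1)=F] refutes=False
  v=01: Γ:[p0=F] Δ:[p1=T, ¬(p0 → ¬p1)=F] refutes=False
  v=10: Γ:[p0=T] Δ:[p1=F, ¬(p0 → ¬p1)=F] refutes=True  ← countermodel

Result: NO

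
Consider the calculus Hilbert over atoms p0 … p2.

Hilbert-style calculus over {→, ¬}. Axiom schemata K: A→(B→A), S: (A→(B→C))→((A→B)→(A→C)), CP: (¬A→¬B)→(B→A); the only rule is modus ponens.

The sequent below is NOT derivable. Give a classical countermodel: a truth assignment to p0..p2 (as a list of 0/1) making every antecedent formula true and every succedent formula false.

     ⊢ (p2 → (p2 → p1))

Truth-table refutation:
  v=000: Γ:[] Δ:[(p2 → (p2 → p1))=T] refutes=False
  v=001: Γ:[] Δ:[(p2 → (p2 → p1))=F] refutes=True  ← countermodel

Result: [0, 0, 1]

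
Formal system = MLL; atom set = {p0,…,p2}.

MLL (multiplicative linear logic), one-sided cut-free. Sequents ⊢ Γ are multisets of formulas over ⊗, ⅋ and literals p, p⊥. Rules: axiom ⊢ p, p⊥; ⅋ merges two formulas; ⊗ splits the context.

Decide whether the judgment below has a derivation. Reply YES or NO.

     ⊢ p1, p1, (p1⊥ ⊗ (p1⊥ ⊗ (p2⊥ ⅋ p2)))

Derivation (root first):
[⊗]  ⊢ p1, p1, (p1⊥ ⊗ (p1⊥ ⊗ (p2⊥ ⅋ p2)))
  [Ax]  ⊢ p1, p1⊥
  [⊗]  ⊢ p1, (p1⊥ ⊗ (p2⊥ ⅋ p2))
    [Ax]  ⊢ p1, p1⊥
    [⅋]  ⊢ (p2⊥ ⅋ p2)
      [Ax]  ⊢ p2, p2⊥

Result: YES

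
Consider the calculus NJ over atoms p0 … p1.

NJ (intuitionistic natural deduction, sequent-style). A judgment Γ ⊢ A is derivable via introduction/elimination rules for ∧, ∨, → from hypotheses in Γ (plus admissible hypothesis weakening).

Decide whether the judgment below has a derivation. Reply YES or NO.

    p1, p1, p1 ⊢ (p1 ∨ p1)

Proof tree:
[Wk] p1, p1, p1 ⊢ (p1 ∨ p1)
  [∨I₁] p1, p1 ⊢ (p1 ∨ p1)
    [Wk] p1, p1 ⊢ p1
      [Ax] p1 ⊢ p1

Result: YES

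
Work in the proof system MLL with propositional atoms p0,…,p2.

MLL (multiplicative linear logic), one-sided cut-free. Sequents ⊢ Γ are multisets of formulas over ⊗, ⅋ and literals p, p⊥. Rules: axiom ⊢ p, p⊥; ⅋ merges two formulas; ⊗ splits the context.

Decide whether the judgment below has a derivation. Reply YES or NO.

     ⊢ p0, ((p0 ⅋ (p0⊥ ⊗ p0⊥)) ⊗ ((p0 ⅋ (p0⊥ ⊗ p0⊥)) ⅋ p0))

Derivation trace:
[⊗]  ⊢ p0, ((p0 ⅋ (p0⊥ ⊗ p0⊥)) ⊗ ((p0 ⅋ (p0⊥ ⊗ p0⊥)) ⅋ p0))
  [⅋]  ⊢ p0, (p0 ⅋ (p0⊥ ⊗ p0⊥))
    [⊗]  ⊢ p0, p0, (p0⊥ ⊗ p0⊥)
      [Ax]  ⊢ p0, p0⊥
      [Ax]  ⊢ p0, p0⊥
  [⅋]  ⊢ ((p0 ⅋ (p0⊥ ⊗ p0⊥)) ⅋ p0)
    [⅋]  ⊢ p0, (p0 ⅋ (p0⊥ ⊗ p0⊥))
      [⊗]  ⊢ p0, p0, (p0⊥ ⊗ p0⊥)
        [Ax]  ⊢ p0, p0⊥
        [Ax]  ⊢ p0, p0⊥

Result: YES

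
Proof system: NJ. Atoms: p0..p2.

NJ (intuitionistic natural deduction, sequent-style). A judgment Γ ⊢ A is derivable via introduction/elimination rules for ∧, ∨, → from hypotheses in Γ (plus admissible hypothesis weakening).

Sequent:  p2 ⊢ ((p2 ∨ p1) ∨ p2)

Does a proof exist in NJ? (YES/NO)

Derivation (root first):
[∨I₁] p2 ⊢ ((p2 ∨ p1) ∨ p2)
  [∨I₁] p2 ⊢ (p2 ∨ p1)
    [Ax] p2 ⊢ p2

Result: YES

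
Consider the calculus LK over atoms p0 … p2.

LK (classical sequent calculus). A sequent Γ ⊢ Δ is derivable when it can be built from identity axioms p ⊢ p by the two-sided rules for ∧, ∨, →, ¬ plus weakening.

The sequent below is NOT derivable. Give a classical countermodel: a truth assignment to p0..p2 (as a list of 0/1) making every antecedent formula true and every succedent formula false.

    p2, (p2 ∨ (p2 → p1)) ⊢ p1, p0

Enumerate valuations to refute Γ ⊢ Δ:
  v=000: Γ:[p2=F, (p2 ∨ (p2 → p1))=T] Δ:[p1=F, p0=F] refutes=False
  v=001: Γ:[p2=T, (p2 ∨ (p2 → p1))=T] Δ:[p1=F, p0=F] refutes=True  ← countermodel

Result: [0, 0, 1]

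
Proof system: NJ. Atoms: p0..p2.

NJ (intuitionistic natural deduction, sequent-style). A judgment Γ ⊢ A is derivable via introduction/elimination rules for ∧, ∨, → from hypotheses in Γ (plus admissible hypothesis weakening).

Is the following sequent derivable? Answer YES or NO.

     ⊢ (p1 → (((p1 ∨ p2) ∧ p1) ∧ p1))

Derivation trace:
[→I]  ⊢ (p1 → (((p1 ∨ p2) ∧ p1) ∧ p1))
  [∧I] p1 ⊢ (((p1 ∨ p2) ∧ p1) ∧ p1)
    [∧I] p1 ⊢ ((p1 ∨ p2) ∧ p1)
      [∨I₁] p1 ⊢ (p1 ∨ p2)
        [Ax] p1 ⊢ p1
      [Ax] p1 ⊢ p1
    [Ax] p1 ⊢ p1

Result: YES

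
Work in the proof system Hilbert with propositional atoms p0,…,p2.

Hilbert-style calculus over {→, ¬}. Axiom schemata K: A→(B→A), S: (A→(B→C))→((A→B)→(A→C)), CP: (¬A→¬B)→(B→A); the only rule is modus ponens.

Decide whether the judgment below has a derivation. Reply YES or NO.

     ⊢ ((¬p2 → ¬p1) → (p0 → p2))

Search for a countermodel by truth-table:
  v=000: Γ:[] Δ:[((¬p2 → ¬p1) → (p0 → p2))=T] refutes=False
  v=001: Γ:[] Δ:[((¬p2 → ¬p1) → (p0 → p2))=T] refutes=False
  v=010: Γ:[] Δ:[((¬p2 → ¬p1) → (p0 → p2))=T] refutes=False
  v=011: Γ:[] Δ:[((¬p2 → ¬p1) → (p0 → p2))=T] refutes=False
  v=100: Γ:[] Δ:[((¬p2 → ¬p1) → (p0 → p2))=F] refutes=True  ← countermodel

Result: NO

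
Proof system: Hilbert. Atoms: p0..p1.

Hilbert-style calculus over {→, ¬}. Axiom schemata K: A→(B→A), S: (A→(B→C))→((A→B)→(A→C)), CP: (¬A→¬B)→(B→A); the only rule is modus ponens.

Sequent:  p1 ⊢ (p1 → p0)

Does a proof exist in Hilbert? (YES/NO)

Search for a countermodel by truth-table:
  v=00: Γ:[p1=F] Δ:[(p1 → p0)=T] refutes=False
  v=01: Γ:[p1=T] Δ:[(p1 → p0)=F] refutes=True  ← countermodel

Result: NO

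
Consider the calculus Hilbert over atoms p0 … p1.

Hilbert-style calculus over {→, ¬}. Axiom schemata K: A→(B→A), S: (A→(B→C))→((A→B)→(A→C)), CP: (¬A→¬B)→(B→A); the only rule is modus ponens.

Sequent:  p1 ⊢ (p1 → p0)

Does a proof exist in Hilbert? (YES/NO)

Search for a countermodel by truth-table:
  v=00: Γ:[p1=F] Δ:[(p1 → p0)=T] refutes=False
  v=01: Γ:[p1=T] Δ:[(p1 → p0)=F] refutes=True  ← countermodel

Result: NO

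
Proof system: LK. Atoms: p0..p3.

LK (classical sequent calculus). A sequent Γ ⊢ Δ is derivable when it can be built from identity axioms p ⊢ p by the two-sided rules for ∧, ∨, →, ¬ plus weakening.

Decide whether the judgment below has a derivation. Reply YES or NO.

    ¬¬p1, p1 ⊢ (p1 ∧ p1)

Derivation trace:
[∧R] ¬¬p1, p1 ⊢ (p1 ∧ p1)
  [¬L] ¬¬p1 ⊢ p1
    [¬R]  ⊢ p1, ¬p1
      [Ax] p1 ⊢ p1
  [Ax] p1 ⊢ p1

Result: YES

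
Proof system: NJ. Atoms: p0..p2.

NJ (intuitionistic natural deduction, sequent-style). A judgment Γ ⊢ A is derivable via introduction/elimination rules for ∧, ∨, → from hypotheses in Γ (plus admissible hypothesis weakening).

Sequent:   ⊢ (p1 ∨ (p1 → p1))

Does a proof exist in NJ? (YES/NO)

Derivation (root first):
[∨I₂]  ⊢ (p1 ∨ (p1 → p1))
  [→I]  ⊢ (p1 → p1)
    [Ax] p1 ⊢ p1

Result: YES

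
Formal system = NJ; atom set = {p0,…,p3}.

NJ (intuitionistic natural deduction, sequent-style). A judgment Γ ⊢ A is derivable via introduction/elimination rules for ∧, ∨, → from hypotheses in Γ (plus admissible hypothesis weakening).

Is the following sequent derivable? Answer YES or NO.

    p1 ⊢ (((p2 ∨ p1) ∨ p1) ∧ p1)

Derivation (root first):
[∧I] p1 ⊢ (((p2 ∨ p1) ∨ p1) ∧ p1)
  [∨I₁] p1 ⊢ ((p2 ∨ p1) ∨ p1)
    [∨I₂] p1 ⊢ (p2 ∨ p1)
      [Ax] p1 ⊢ p1
  [Ax] p1 ⊢ p1

Result: YES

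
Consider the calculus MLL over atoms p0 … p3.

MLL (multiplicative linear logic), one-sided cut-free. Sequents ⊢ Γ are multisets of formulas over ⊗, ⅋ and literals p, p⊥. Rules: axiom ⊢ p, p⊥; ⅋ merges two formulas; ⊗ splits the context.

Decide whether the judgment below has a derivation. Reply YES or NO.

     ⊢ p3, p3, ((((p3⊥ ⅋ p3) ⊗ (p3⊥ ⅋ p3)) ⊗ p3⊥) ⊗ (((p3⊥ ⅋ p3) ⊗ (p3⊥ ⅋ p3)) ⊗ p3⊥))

Derivation (root first):
[⊗]  ⊢ p3, p3, ((((p3⊥ ⅋ p3) ⊗ (p3⊥ ⅋ p3)) ⊗ p3⊥) ⊗ (((p3⊥ ⅋ p3) ⊗ (p3⊥ ⅋ p3)) ⊗ p3⊥))
  [⊗]  ⊢ p3, (((p3⊥ ⅋ p3) ⊗ (p3⊥ ⅋ p3)) ⊗ p3⊥)
    [⊗]  ⊢ ((p3⊥ ⅋ p3) ⊗ (p3⊥ ⅋ p3))
      [⅋]  ⊢ (p3⊥ ⅋ p3)
        [Ax]  ⊢ p3, p3⊥
      [⅋]  ⊢ (p3⊥ ⅋ p3)
        [Ax]  ⊢ p3, p3⊥
    [Ax]  ⊢ p3, p3⊥
  [⊗]  ⊢ p3, (((p3⊥ ⅋ p3) ⊗ (p3⊥ ⅋ p3)) ⊗ p3⊥)
    [⊗]  ⊢ ((p3⊥ ⅋ p3) ⊗ (p3⊥ ⅋ p3))
      [⅋]  ⊢ (p3⊥ ⅋ p3)
        [Ax]  ⊢ p3, p3⊥
      [⅋]  ⊢ (p3⊥ ⅋ p3)
        [Ax]  ⊢ p3, p3⊥
    [Ax]  ⊢ p3, p3⊥

Result: YES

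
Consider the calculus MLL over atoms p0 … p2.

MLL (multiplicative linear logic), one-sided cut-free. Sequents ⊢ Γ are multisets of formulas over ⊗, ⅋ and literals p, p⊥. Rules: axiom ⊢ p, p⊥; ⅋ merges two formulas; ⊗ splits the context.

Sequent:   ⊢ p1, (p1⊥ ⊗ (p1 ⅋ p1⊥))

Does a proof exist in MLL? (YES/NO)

Derivation trace:
[⊗]  ⊢ p1, (p1⊥ ⊗ (p1 ⅋ p1⊥))
  [Ax]  ⊢ p1, p1⊥
  [⅋]  ⊢ (p1 ⅋ p1⊥)
    [Ax]  ⊢ p1, p1⊥

Result: YES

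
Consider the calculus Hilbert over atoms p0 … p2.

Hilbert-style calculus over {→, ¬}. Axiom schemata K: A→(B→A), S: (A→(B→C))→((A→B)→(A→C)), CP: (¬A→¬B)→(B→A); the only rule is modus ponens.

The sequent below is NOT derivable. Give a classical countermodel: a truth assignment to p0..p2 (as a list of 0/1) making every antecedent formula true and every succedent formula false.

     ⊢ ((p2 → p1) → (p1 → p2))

Truth-table refutation:
  v=000: Γ:[] Δ:[((p2 → p1) → (p1 → p2))=T] refutes=False
  v=001: Γ:[] Δ:[((p2 → p1) → (p1 → p2))=T] refutes=False
  v=010: Γ:[] Δ:[((p2 → p1) → (p1 → p2))=F] refutes=True  ← countermodel

Result: [0, 1, 0]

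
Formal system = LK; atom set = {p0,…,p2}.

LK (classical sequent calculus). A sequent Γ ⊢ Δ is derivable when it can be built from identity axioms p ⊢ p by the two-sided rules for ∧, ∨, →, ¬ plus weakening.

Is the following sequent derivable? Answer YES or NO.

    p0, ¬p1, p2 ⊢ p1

Truth-table refutation:
  v=000: Γ:[p0=F, ¬p1=T, p2=F] Δ:[p1=F] refutes=False
  v=001: Γ:[p0=F, ¬p1=T, p2=T] Δ:[p1=F] refutes=False
  v=010: Γ:[p0=F, ¬p1=F, p2=F] Δ:[p1=T] refutes=False
  v=011: Γ:[p0=F, ¬p1=F, p2=T] Δ:[p1=T] refutes=False
  v=100: Γ:[p0=T, ¬p1=T, p2=F] Δ:[p1=F] refutes=False
  v=101: Γ:[p0=T, ¬p1=T, p2=T] Δ:[p1=F] refutes=True  ← countermodel

Result: NO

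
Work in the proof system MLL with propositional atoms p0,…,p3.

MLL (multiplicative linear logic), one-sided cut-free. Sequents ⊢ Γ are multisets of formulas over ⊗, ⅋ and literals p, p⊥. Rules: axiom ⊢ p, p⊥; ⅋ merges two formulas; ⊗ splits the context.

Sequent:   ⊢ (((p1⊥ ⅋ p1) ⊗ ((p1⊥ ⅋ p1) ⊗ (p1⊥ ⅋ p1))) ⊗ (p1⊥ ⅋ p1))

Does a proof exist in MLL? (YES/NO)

Proof tree:
[⊗]  ⊢ (((p1⊥ ⅋ p1) ⊗ ((p1⊥ ⅋ p1) ⊗ (p1⊥ ⅋ p1))) ⊗ (p1⊥ ⅋ p1))
  [⊗]  ⊢ ((p1⊥ ⅋ p1) ⊗ ((p1⊥ ⅋ p1) ⊗ (p1⊥ ⅋ p1)))
    [⅋]  ⊢ (p1⊥ ⅋ p1)
      [Ax]  ⊢ p1, p1⊥
    [⊗]  ⊢ ((p1⊥ ⅋ p1) ⊗ (p1⊥ ⅋ p1))
      [⅋]  ⊢ (p1⊥ ⅋ p1)
        [Ax]  ⊢ p1, p1⊥
      [⅋]  ⊢ (p1⊥ ⅋ p1)
        [Ax]  ⊢ p1, p1⊥
  [⅋]  ⊢ (p1⊥ ⅋ p1)
    [Ax]  ⊢ p1, p1⊥

Result: YES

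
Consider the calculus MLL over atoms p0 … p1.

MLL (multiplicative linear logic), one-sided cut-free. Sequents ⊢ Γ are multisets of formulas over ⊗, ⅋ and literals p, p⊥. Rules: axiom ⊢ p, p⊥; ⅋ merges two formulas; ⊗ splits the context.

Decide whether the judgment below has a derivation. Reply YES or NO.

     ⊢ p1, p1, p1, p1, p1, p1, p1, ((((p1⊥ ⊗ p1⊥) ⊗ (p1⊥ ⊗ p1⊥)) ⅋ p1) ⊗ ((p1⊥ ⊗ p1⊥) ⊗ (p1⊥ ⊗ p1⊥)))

Derivation (root first):
[⊗]  ⊢ p1, p1, p1, p1, p1, p1, p1, ((((p1⊥ ⊗ p1⊥) ⊗ (p1⊥ ⊗ p1⊥)) ⅋ p1) ⊗ ((p1⊥ ⊗ p1⊥) ⊗ (p1⊥ ⊗ p1⊥)))
  [⅋]  ⊢ p1, p1, p1, (((p1⊥ ⊗ p1⊥) ⊗ (p1⊥ ⊗ p1⊥)) ⅋ p1)
    [⊗]  ⊢ p1, p1, p1, p1, ((p1⊥ ⊗ p1⊥) ⊗ (p1⊥ ⊗ p1⊥))
      [⊗]  ⊢ p1, p1, (p1⊥ ⊗ p1⊥)
        [Ax]  ⊢ p1, p1⊥
        [Ax]  ⊢ p1, p1⊥
      [⊗]  ⊢ p1, p1, (p1⊥ ⊗ p1⊥)
        [Ax]  ⊢ p1, p1⊥
        [Ax]  ⊢ p1, p1⊥
  [⊗]  ⊢ p1, p1, p1, p1, ((p1⊥ ⊗ p1⊥) ⊗ (p1⊥ ⊗ p1⊥))
    [⊗]  ⊢ p1, p1, (p1⊥ ⊗ p1⊥)
      [Ax]  ⊢ p1, p1⊥
      [Ax]  ⊢ p1, p1⊥
    [⊗]  ⊢ p1, p1, (p1⊥ ⊗ p1⊥)
      [Ax]  ⊢ p1, p1⊥
      [Ax]  ⊢ p1, p1⊥

Result: YES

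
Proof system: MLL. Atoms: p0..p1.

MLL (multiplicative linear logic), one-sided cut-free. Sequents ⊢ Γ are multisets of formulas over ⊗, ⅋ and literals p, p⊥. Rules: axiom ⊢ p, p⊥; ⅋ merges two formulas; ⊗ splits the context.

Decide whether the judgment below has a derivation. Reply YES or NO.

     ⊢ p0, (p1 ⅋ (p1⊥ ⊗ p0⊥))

Proof tree:
[⅋]  ⊢ p0, (p1 ⅋ (p1⊥ ⊗ p0⊥))
  [⊗]  ⊢ p1, p0, (p1⊥ ⊗ p0⊥)
    [Ax]  ⊢ p1, p1⊥
    [Ax]  ⊢ p0, p0⊥

Result: YES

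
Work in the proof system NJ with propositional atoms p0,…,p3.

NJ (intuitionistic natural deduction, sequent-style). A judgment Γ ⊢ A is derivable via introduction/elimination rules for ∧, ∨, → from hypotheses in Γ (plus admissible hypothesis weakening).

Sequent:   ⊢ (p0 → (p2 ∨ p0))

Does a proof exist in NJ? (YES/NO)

Proof tree:
[→I]  ⊢ (p0 → (p2 ∨ p0))
  [∨I₂] p0 ⊢ (p2 ∨ p0)
    [Ax] p0 ⊢ p0

Result: YES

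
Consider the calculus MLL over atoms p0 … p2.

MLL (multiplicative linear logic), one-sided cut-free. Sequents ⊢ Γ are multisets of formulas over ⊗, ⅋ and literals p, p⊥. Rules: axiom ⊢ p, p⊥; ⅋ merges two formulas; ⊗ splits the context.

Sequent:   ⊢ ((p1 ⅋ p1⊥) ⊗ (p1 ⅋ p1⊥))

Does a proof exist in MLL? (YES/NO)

Proof tree:
[⊗]  ⊢ ((p1 ⅋ p1⊥) ⊗ (p1 ⅋ p1⊥))
  [⅋]  ⊢ (p1 ⅋ p1⊥)
    [Ax]  ⊢ p1, p1⊥
  [⅋]  ⊢ (p1 ⅋ p1⊥)
    [Ax]  ⊢ p1, p1⊥

Result: YES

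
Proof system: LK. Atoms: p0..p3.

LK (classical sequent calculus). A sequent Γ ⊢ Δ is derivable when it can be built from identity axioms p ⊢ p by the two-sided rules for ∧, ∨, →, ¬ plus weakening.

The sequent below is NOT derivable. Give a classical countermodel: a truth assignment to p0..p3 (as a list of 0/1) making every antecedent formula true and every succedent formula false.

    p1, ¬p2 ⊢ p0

Search for a countermodel by truth-table:
  v=0000: Γ:[p1=F, ¬p2=T] Δ:[p0=F] refutes=False
  v=0001: Γ:[p1=F, ¬p2=T] Δ:[p0=F] refutes=False
  v=0010: Γ:[p1=F, ¬p2=F] Δ:[p0=F] refutes=False
  v=0011: Γ:[p1=F, ¬p2=F] Δ:[p0=F] refutes=False
  v=0100: Γ:[p1=T, ¬p2=T] Δ:[p0=F] refutes=True  ← countermodel

Result: [0, 1, 0, 0]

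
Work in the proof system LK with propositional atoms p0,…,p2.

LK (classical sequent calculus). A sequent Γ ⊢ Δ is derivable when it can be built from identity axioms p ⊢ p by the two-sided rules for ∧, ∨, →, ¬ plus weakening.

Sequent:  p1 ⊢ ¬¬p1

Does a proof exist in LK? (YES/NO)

Derivation (root first):
[¬R] p1 ⊢ ¬¬p1
  [¬L] p1, ¬p1 ⊢ 
    [Ax] p1 ⊢ p1

Result: YES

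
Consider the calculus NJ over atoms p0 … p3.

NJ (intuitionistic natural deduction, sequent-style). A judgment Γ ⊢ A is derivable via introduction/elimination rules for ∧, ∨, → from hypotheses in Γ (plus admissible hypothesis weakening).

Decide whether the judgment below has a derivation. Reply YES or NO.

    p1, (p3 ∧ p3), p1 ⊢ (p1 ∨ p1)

Derivation trace:
[Wk] p1, (p3 ∧ p3), p1 ⊢ (p1 ∨ p1)
  [Wk] p1, (p3 ∧ p3) ⊢ (p1 ∨ p1)
    [∨I₂] p1 ⊢ (p1 ∨ p1)
      [Ax] p1 ⊢ p1

Result: YES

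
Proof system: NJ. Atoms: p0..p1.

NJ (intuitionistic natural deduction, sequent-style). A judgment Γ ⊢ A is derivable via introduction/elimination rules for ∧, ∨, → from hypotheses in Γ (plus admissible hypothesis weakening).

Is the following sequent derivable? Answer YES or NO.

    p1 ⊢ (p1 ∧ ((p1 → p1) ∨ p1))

Derivation trace:
[∧I] p1 ⊢ (p1 ∧ ((p1 → p1) ∨ p1))
  [Ax] p1 ⊢ p1
  [∨I₁]  ⊢ ((p1 → p1) ∨ p1)
    [→I]  ⊢ (p1 → p1)
      [Ax] p1 ⊢ p1

Result: YES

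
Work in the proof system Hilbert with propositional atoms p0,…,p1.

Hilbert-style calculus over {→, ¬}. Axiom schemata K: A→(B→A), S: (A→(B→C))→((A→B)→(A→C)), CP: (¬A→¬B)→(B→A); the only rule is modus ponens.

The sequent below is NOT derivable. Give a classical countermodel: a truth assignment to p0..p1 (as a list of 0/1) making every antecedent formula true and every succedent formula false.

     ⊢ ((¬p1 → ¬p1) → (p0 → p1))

Truth-table refutation:
  v=00: Γ:[] Δ:[((¬p1 → ¬p1) → (p0 → p1))=T] refutes=False
  v=01: Γ:[] Δ:[((¬p1 → ¬p1) → (p0 → p1))=T] refutes=False
  v=10: Γ:[] Δ:[((¬p1 → ¬p1) → (p0 → p1))=F] refutes=True  ← countermodel

Result: [1, 0]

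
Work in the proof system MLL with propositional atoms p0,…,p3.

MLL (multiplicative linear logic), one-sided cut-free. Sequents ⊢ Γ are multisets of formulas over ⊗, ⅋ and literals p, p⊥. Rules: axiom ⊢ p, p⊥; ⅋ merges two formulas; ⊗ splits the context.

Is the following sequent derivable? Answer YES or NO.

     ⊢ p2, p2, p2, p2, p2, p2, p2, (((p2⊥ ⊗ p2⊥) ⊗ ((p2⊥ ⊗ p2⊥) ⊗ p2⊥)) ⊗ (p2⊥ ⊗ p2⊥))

Derivation trace:
[⊗]  ⊢ p2, p2, p2, p2, p2, p2, p2, (((p2⊥ ⊗ p2⊥) ⊗ ((p2⊥ ⊗ p2⊥) ⊗ p2⊥)) ⊗ (p2⊥ ⊗ p2⊥))
  [⊗]  ⊢ p2, p2, p2, p2, p2, ((p2⊥ ⊗ p2⊥) ⊗ ((p2⊥ ⊗ p2⊥) ⊗ p2⊥))
    [⊗]  ⊢ p2, p2, (p2⊥ ⊗ p2⊥)
      [Ax]  ⊢ p2, p2⊥
      [Ax]  ⊢ p2, p2⊥
    [⊗]  ⊢ p2, p2, p2, ((p2⊥ ⊗ p2⊥) ⊗ p2⊥)
      [⊗]  ⊢ p2, p2, (p2⊥ ⊗ p2⊥)
        [Ax]  ⊢ p2, p2⊥
        [Ax]  ⊢ p2, p2⊥
      [Ax]  ⊢ p2, p2⊥
  [⊗]  ⊢ p2, p2, (p2⊥ ⊗ p2⊥)
    [Ax]  ⊢ p2, p2⊥
    [Ax]  ⊢ p2, p2⊥

Result: YES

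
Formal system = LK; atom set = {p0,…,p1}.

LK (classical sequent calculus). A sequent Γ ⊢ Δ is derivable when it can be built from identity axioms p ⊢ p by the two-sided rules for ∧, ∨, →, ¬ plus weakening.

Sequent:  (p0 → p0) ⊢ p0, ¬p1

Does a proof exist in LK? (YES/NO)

Enumerate valuations to refute Γ ⊢ Δ:
  v=00: Γ:[(p0 → p0)=T] Δ:[p0=F, ¬p1=T] refutes=False
  v=01: Γ:[(p0 → p0)=T] Δ:[p0=F, ¬p1=F] refutes=True  ← countermodel

Result: NO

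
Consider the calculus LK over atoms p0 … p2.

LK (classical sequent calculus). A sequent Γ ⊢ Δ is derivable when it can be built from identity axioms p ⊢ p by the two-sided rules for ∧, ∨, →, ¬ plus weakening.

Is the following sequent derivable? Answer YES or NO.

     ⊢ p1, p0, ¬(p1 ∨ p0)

Derivation trace:
[¬R]  ⊢ p1, p0, ¬(p1 ∨ p0)
  [∨L] (p1 ∨ p0) ⊢ p1, p0
    [Ax] p1 ⊢ p1
    [Ax] p0 ⊢ p0

Result: YES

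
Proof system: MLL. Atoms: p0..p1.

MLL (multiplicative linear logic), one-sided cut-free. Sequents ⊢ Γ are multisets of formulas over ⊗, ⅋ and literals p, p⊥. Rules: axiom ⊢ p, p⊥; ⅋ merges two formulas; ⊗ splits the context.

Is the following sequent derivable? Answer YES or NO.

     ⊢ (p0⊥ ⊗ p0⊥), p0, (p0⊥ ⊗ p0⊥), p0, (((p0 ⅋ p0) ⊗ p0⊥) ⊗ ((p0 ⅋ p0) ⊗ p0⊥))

Proof tree:
[⊗]  ⊢ (p0⊥ ⊗ p0⊥), p0, (p0⊥ ⊗ p0⊥), p0, (((p0 ⅋ p0) ⊗ p0⊥) ⊗ ((p0 ⅋ p0) ⊗ p0⊥))
  [⊗]  ⊢ (p0⊥ ⊗ p0⊥), p0, ((p0 ⅋ p0) ⊗ p0⊥)
    [⅋]  ⊢ (p0⊥ ⊗ p0⊥), (p0 ⅋ p0)
      [⊗]  ⊢ p0, p0, (p0⊥ ⊗ p0⊥)
        [Ax]  ⊢ p0, p0⊥
        [Ax]  ⊢ p0, p0⊥
    [Ax]  ⊢ p0, p0⊥
  [⊗]  ⊢ (p0⊥ ⊗ p0⊥), p0, ((p0 ⅋ p0) ⊗ p0⊥)
    [⅋]  ⊢ (p0⊥ ⊗ p0⊥), (p0 ⅋ p0)
      [⊗]  ⊢ p0, p0, (p0⊥ ⊗ p0⊥)
        [Ax]  ⊢ p0, p0⊥
        [Ax]  ⊢ p0, p0⊥
    [Ax]  ⊢ p0, p0⊥

Result: YES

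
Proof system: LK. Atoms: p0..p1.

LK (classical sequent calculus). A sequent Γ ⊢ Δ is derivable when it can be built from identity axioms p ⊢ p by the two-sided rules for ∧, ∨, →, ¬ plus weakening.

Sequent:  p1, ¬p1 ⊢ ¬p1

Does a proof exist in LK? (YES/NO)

Derivation trace:
[¬L] p1, ¬p1 ⊢ ¬p1
  [¬R] p1 ⊢ p1, ¬p1
    [WL] p1, p1 ⊢ p1
      [Ax] p1 ⊢ p1

Result: YES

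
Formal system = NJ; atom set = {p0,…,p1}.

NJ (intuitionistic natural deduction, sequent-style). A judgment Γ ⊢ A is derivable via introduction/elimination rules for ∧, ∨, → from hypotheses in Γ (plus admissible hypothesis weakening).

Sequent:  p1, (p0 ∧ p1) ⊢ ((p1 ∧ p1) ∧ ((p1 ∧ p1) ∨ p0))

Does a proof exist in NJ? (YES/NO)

Derivation trace:
[Wk] p1, (p0 ∧ p1) ⊢ ((p1 ∧ p1) ∧ ((p1 ∧ p1) ∨ p0))
  [∧I] p1 ⊢ ((p1 ∧ p1) ∧ ((p1 ∧ p1) ∨ p0))
    [∧I] p1 ⊢ (p1 ∧ p1)
      [Ax] p1 ⊢ p1
      [Ax] p1 ⊢ p1
    [∨I₁] p1 ⊢ ((p1 ∧ p1) ∨ p0)
      [∧I] p1 ⊢ (p1 ∧ p1)
        [Ax] p1 ⊢ p1
        [Ax] p1 ⊢ p1

Result: YES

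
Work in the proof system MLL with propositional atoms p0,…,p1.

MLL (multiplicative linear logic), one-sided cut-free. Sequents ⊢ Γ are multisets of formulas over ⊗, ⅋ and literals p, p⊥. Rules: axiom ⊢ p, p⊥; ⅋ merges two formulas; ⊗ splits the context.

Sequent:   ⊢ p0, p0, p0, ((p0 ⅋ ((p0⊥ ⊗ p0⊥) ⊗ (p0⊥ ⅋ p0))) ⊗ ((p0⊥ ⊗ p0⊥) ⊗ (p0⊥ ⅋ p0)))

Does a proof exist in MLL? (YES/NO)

Derivation (root first):
[⊗]  ⊢ p0, p0, p0, ((p0 ⅋ ((p0⊥ ⊗ p0⊥) ⊗ (p0⊥ ⅋ p0))) ⊗ ((p0⊥ ⊗ p0⊥) ⊗ (p0⊥ ⅋ p0)))
  [⅋]  ⊢ p0, (p0 ⅋ ((p0⊥ ⊗ p0⊥) ⊗ (p0⊥ ⅋ p0)))
    [⊗]  ⊢ p0, p0, ((p0⊥ ⊗ p0⊥) ⊗ (p0⊥ ⅋ p0))
      [⊗]  ⊢ p0, p0, (p0⊥ ⊗ p0⊥)
        [Ax]  ⊢ p0, p0⊥
        [Ax]  ⊢ p0, p0⊥
      [⅋]  ⊢ (p0⊥ ⅋ p0)
        [Ax]  ⊢ p0, p0⊥
  [⊗]  ⊢ p0, p0, ((p0⊥ ⊗ p0⊥) ⊗ (p0⊥ ⅋ p0))
    [⊗]  ⊢ p0, p0, (p0⊥ ⊗ p0⊥)
      [Ax]  ⊢ p0, p0⊥
      [Ax]  ⊢ p0, p0⊥
    [⅋]  ⊢ (p0⊥ ⅋ p0)
      [Ax]  ⊢ p0, p0⊥

Result: YES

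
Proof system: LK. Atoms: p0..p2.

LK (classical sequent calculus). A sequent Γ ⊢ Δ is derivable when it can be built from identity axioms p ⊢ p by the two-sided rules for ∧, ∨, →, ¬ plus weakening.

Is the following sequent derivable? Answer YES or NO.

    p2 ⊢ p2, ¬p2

Proof tree:
[WL] p2 ⊢ p2, ¬p2
  [¬R]  ⊢ p2, ¬p2
    [Ax] p2 ⊢ p2

Result: YES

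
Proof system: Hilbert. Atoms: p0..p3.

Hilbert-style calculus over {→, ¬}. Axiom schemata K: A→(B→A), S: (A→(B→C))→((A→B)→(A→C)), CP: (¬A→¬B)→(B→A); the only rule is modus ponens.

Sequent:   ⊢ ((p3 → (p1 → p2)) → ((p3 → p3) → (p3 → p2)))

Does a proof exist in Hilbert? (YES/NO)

Enumerate valuations to refute Γ ⊢ Δ:
  v=0000: Γ:[] Δ:[((p3 → (p1 → p2)) → ((p3 → p3) → (p3 → p2)))=T] refutes=False
  v=0001: Γ:[] Δ:[((p3 → (p1 → p2)) → ((p3 → p3) → (p3 → p2)))=F] refutes=True  ← countermodel

Result: NO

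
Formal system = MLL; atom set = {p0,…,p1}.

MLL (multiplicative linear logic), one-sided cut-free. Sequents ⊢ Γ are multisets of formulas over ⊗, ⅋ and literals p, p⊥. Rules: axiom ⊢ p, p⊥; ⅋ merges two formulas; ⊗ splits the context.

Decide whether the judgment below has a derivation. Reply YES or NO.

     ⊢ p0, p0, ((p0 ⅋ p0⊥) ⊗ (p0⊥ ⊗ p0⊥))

Derivation trace:
[⊗]  ⊢ p0, p0, ((p0 ⅋ p0⊥) ⊗ (p0⊥ ⊗ p0⊥))
  [⅋]  ⊢ (p0 ⅋ p0⊥)
    [Ax]  ⊢ p0, p0⊥
  [⊗]  ⊢ p0, p0, (p0⊥ ⊗ p0⊥)
    [Ax]  ⊢ p0, p0⊥
    [Ax]  ⊢ p0, p0⊥

Result: YES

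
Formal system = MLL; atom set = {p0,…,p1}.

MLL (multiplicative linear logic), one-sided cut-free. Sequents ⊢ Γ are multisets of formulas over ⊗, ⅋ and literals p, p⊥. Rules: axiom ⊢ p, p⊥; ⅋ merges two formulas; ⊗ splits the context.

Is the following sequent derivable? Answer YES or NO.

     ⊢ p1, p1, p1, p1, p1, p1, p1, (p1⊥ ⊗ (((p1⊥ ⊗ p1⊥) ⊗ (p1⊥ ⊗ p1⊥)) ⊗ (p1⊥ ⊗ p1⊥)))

Derivation (root first):
[⊗]  ⊢ p1, p1, p1, p1, p1, p1, p1, (p1⊥ ⊗ (((p1⊥ ⊗ p1⊥) ⊗ (p1⊥ ⊗ p1⊥)) ⊗ (p1⊥ ⊗ p1⊥)))
  [Ax]  ⊢ p1, p1⊥
  [⊗]  ⊢ p1, p1, p1, p1, p1, p1, (((p1⊥ ⊗ p1⊥) ⊗ (p1⊥ ⊗ p1⊥)) ⊗ (p1⊥ ⊗ p1⊥))
    [⊗]  ⊢ p1, p1, p1, p1, ((p1⊥ ⊗ p1⊥) ⊗ (p1⊥ ⊗ p1⊥))
      [⊗]  ⊢ p1, p1, (p1⊥ ⊗ p1⊥)
        [Ax]  ⊢ p1, p1⊥
        [Ax]  ⊢ p1, p1⊥
      [⊗]  ⊢ p1, p1, (p1⊥ ⊗ p1⊥)
        [Ax]  ⊢ p1, p1⊥
        [Ax]  ⊢ p1, p1⊥
    [⊗]  ⊢ p1, p1, (p1⊥ ⊗ p1⊥)
      [Ax]  ⊢ p1, p1⊥
      [Ax]  ⊢ p1, p1⊥

Result: YES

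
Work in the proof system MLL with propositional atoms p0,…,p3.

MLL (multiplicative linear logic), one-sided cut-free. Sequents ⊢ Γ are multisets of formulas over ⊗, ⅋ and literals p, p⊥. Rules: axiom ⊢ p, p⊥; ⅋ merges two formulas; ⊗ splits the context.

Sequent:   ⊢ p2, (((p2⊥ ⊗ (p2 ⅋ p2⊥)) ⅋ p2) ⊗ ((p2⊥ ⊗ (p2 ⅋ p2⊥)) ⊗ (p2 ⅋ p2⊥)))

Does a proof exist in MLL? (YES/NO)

Derivation (root first):
[⊗]  ⊢ p2, (((p2⊥ ⊗ (p2 ⅋ p2⊥)) ⅋ p2) ⊗ ((p2⊥ ⊗ (p2 ⅋ p2⊥)) ⊗ (p2 ⅋ p2⊥)))
  [⅋]  ⊢ ((p2⊥ ⊗ (p2 ⅋ p2⊥)) ⅋ p2)
    [⊗]  ⊢ p2, (p2⊥ ⊗ (p2 ⅋ p2⊥))
      [Ax]  ⊢ p2, p2⊥
      [⅋]  ⊢ (p2 ⅋ p2⊥)
        [Ax]  ⊢ p2, p2⊥
  [⊗]  ⊢ p2, ((p2⊥ ⊗ (p2 ⅋ p2⊥)) ⊗ (p2 ⅋ p2⊥))
    [⊗]  ⊢ p2, (p2⊥ ⊗ (p2 ⅋ p2⊥))
      [Ax]  ⊢ p2, p2⊥
      [⅋]  ⊢ (p2 ⅋ p2⊥)
        [Ax]  ⊢ p2, p2⊥
    [⅋]  ⊢ (p2 ⅋ p2⊥)
      [Ax]  ⊢ p2, p2⊥

Result: YES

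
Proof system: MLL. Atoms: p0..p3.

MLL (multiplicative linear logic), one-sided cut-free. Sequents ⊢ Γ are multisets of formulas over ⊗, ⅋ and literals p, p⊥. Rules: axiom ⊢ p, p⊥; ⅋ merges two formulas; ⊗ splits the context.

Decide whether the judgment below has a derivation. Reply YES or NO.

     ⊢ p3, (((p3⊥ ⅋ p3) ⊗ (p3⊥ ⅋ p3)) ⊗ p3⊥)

Derivation (root first):
[⊗]  ⊢ p3, (((p3⊥ ⅋ p3) ⊗ (p3⊥ ⅋ p3)) ⊗ p3⊥)
  [⊗]  ⊢ ((p3⊥ ⅋ p3) ⊗ (p3⊥ ⅋ p3))
    [⅋]  ⊢ (p3⊥ ⅋ p3)
      [Ax]  ⊢ p3, p3⊥
    [⅋]  ⊢ (p3⊥ ⅋ p3)
      [Ax]  ⊢ p3, p3⊥
  [Ax]  ⊢ p3, p3⊥

Result: YES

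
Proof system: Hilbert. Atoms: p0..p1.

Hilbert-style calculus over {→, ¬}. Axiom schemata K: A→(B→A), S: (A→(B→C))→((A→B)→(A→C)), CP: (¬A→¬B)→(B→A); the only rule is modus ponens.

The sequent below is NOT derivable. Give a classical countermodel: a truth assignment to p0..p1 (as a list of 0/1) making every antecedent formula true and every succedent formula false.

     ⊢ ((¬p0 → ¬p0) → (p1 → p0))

Truth-table refutation:
  v=00: Γ:[] Δ:[((¬p0 → ¬p0) → (p1 → p0))=T] refutes=False
  v=01: Γ:[] Δ:[((¬p0 → ¬p0) → (p1 → p0))=F] refutes=True  ← countermodel

Result: [0, 1]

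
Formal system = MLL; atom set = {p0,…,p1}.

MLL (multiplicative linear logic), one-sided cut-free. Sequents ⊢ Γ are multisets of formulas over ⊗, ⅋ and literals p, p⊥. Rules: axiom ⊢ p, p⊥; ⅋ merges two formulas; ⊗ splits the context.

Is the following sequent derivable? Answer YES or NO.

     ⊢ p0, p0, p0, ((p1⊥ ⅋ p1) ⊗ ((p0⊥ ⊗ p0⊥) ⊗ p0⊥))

Derivation trace:
[⊗]  ⊢ p0, p0, p0, ((p1⊥ ⅋ p1) ⊗ ((p0⊥ ⊗ p0⊥) ⊗ p0⊥))
  [⅋]  ⊢ (p1⊥ ⅋ p1)
    [Ax]  ⊢ p1, p1⊥
  [⊗]  ⊢ p0, p0, p0, ((p0⊥ ⊗ p0⊥) ⊗ p0⊥)
    [⊗]  ⊢ p0, p0, (p0⊥ ⊗ p0⊥)
      [Ax]  ⊢ p0, p0⊥
      [Ax]  ⊢ p0, p0⊥
    [Ax]  ⊢ p0, p0⊥

Result: YES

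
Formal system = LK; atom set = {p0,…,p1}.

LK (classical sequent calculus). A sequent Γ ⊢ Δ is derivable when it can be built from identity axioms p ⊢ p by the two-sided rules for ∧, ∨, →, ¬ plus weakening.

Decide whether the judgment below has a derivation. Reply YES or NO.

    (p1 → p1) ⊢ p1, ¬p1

Derivation (root first):
[¬R] (p1 → p1) ⊢ p1, ¬p1
  [→L] p1, (p1 → p1) ⊢ p1
    [Ax] p1 ⊢ p1
    [Ax] p1 ⊢ p1

Result: YES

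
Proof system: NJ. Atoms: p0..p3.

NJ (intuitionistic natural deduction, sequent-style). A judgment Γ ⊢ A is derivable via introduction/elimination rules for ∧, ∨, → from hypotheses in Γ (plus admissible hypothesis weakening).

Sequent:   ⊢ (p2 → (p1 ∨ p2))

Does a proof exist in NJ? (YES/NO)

Derivation trace:
[→I]  ⊢ (p2 → (p1 ∨ p2))
  [∨I₂] p2 ⊢ (p1 ∨ p2)
    [Ax] p2 ⊢ p2

Result: YES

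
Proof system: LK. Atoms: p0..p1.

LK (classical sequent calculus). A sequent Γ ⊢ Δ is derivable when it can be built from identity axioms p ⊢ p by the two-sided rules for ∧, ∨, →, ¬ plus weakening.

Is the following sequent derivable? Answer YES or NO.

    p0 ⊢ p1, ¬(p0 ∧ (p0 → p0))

Search for a countermodel by truth-table:
  v=00: Γ:[p0=F] Δ:[p1=F, ¬(p0 ∧ (p0 → p0))=T] refutes=False
  v=01: Γ:[p0=F] Δ:[p1=T, ¬(p0 ∧ (p0 → p0))=T] refutes=False
  v=10: Γ:[p0=T] Δ:[p1=F, ¬(p0 ∧ (p0 → p0))=F] refutes=True  ← countermodel

Result: NO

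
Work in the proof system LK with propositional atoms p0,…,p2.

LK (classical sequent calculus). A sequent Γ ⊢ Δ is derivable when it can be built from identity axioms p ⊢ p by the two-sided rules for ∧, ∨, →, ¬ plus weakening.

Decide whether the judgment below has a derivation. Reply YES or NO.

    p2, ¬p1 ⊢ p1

Truth-table refutation:
  v=000: Γ:[p2=F, ¬p1=T] Δ:[p1=F] refutes=False
  v=001: Γ:[p2=T, ¬p1=T] Δ:[p1=F] refutes=True  ← countermodel

Result: NO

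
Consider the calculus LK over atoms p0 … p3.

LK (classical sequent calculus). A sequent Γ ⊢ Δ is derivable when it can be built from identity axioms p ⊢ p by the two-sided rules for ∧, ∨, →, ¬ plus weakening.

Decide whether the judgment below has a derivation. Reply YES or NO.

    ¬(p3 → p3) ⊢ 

Derivation trace:
[¬L] ¬(p3 → p3) ⊢ 
  [→R]  ⊢ (p3 → p3)
    [Ax] p3 ⊢ p3

Result: YES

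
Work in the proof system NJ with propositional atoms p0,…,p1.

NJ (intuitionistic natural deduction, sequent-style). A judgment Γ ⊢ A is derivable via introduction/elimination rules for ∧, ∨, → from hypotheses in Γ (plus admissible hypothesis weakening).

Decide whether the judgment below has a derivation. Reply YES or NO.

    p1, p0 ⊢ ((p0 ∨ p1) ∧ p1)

Derivation (root first):
[∧I] p1, p0 ⊢ ((p0 ∨ p1) ∧ p1)
  [∨I₁] p0 ⊢ (p0 ∨ p1)
    [Ax] p0 ⊢ p0
  [Ax] p1 ⊢ p1

Result: YES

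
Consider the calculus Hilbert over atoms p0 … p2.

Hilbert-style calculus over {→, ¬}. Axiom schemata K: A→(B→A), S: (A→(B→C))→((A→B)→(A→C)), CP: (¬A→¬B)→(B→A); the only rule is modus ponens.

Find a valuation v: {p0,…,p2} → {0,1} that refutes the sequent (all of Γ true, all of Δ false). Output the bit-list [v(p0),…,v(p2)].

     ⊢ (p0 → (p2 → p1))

Enumerate valuations to refute Γ ⊢ Δ:
  v=000: Γ:[] Δ:[(p0 → (p2 → p1))=T] refutes=False
  v=001: Γ:[] Δ:[(p0 → (p2 → p1))=T] refutes=False
  v=010: Γ:[] Δ:[(p0 → (p2 → p1))=T] refutes=False
  v=011: Γ:[] Δ:[(p0 → (p2 → p1))=T] refutes=False
  v=100: Γ:[] Δ:[(p0 → (p2 → p1))=T] refutes=False
  v=101: Γ:[] Δ:[(p0 → (p2 → p1))=F] refutes=True  ← countermodel

Result: [1, 0, 1]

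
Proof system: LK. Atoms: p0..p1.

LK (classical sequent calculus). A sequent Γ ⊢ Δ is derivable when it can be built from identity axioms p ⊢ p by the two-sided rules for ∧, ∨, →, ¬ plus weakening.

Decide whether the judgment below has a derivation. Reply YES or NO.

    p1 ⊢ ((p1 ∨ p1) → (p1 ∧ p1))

Derivation (root first):
[→R] p1 ⊢ ((p1 ∨ p1) → (p1 ∧ p1))
  [∧R] p1, (p1 ∨ p1) ⊢ (p1 ∧ p1)
    [∨L] (p1 ∨ p1) ⊢ p1
      [Ax] p1 ⊢ p1
      [Ax] p1 ⊢ p1
    [Ax] p1 ⊢ p1

Result: YES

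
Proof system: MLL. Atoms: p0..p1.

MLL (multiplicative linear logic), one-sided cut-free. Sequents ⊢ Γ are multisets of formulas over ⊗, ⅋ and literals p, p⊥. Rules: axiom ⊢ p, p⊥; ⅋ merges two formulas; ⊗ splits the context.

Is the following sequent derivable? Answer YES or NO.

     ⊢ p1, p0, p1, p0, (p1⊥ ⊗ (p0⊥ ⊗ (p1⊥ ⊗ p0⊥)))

Derivation trace:
[⊗]  ⊢ p1, p0, p1, p0, (p1⊥ ⊗ (p0⊥ ⊗ (p1⊥ ⊗ p0⊥)))
  [Ax]  ⊢ p1, p1⊥
  [⊗]  ⊢ p0, p1, p0, (p0⊥ ⊗ (p1⊥ ⊗ p0⊥))
    [Ax]  ⊢ p0, p0⊥
    [⊗]  ⊢ p1, p0, (p1⊥ ⊗ p0⊥)
      [Ax]  ⊢ p1, p1⊥
      [Ax]  ⊢ p0, p0⊥

Result: YES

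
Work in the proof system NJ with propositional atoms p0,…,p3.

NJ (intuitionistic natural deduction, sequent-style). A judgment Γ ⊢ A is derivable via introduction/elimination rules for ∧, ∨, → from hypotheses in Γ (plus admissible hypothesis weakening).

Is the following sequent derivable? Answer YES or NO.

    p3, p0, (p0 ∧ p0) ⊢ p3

Derivation (root first):
[Wk] p3, p0, (p0 ∧ p0) ⊢ p3
  [Wk] p3, p0 ⊢ p3
    [Ax] p3 ⊢ p3

Result: YES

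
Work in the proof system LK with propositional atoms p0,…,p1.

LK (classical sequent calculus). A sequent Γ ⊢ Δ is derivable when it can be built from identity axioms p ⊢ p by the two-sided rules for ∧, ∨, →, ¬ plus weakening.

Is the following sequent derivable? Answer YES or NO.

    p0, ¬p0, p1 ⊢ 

Proof tree:
[WL] p0, ¬p0, p1 ⊢ 
  [¬L] p0, ¬p0 ⊢ 
    [Ax] p0 ⊢ p0

Result: YES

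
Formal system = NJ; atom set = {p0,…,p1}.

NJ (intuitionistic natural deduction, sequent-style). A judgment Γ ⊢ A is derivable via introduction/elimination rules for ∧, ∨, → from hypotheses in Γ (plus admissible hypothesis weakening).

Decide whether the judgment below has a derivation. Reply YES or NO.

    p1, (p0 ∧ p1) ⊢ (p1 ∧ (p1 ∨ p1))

Derivation trace:
[∧I] p1, (p0 ∧ p1) ⊢ (p1 ∧ (p1 ∨ p1))
  [Wk] p1, (p0 ∧ p1) ⊢ p1
    [Ax] p1 ⊢ p1
  [∨I₂] p1 ⊢ (p1 ∨ p1)
    [Ax] p1 ⊢ p1

Result: YES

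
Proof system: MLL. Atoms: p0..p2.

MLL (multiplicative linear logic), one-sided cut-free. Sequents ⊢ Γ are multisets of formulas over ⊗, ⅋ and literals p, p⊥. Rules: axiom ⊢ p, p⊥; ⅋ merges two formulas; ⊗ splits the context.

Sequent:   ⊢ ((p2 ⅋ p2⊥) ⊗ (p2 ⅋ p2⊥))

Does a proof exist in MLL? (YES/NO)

Derivation trace:
[⊗]  ⊢ ((p2 ⅋ p2⊥) ⊗ (p2 ⅋ p2⊥))
  [⅋]  ⊢ (p2 ⅋ p2⊥)
    [Ax]  ⊢ p2, p2⊥
  [⅋]  ⊢ (p2 ⅋ p2⊥)
    [Ax]  ⊢ p2, p2⊥

Result: YES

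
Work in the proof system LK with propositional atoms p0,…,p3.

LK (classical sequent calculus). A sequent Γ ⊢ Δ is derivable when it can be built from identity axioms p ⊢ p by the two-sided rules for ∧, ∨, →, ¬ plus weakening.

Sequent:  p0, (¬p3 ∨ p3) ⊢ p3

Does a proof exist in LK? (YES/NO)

Search for a countermodel by truth-table:
  v=0000: Γ:[p0=F, (¬p3 ∨ p3)=T] Δ:[p3=F] refutes=False
  v=0001: Γ:[p0=F, (¬p3 ∨ p3)=T] Δ:[p3=T] refutes=False
  v=0010: Γ:[p0=F, (¬p3 ∨ p3)=T] Δ:[p3=F] refutes=False
  v=0011: Γ:[p0=F, (¬p3 ∨ p3)=T] Δ:[p3=T] refutes=False
  v=0100: Γ:[p0=F, (¬p3 ∨ p3)=T] Δ:[p3=F] refutes=False
  v=0101: Γ:[p0=F, (¬p3 ∨ p3)=T] Δ:[p3=T] refutes=False
  v=0110: Γ:[p0=F, (¬p3 ∨ p3)=T] Δ:[p3=F] refutes=False
  v=0111: Γ:[p0=F, (¬p3 ∨ p3)=T] Δ:[p3=T] refutes=False
  v=1000: Γ:[p0=T, (¬p3 ∨ p3)=T] Δ:[p3=F] refutes=True  ← countermodel

Result: NO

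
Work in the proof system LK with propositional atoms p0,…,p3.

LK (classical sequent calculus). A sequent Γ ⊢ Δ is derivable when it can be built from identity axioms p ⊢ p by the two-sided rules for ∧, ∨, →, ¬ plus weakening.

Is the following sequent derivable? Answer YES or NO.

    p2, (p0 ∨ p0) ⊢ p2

Derivation (root first):
[∨L] p2, (p0 ∨ p0) ⊢ p2
  [WL] p2, p0 ⊢ p2
    [Ax] p2 ⊢ p2
  [WL] p2, p0 ⊢ p2
    [Ax] p2 ⊢ p2

Result: YES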